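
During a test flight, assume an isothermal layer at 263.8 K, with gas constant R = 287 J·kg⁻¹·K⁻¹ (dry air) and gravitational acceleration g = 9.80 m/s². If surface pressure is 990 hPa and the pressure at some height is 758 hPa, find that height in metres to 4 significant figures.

z ≈ 2063 m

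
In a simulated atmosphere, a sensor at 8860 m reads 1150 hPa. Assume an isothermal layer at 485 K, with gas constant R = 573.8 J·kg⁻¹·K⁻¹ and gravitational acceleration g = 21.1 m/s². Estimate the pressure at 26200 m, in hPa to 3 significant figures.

Scale height: H = RT/g = 573.8 × 485 / 21.1 = 13189 m.
Between two levels, P₂ = P₁ exp(−Δz/H) with Δz = z₂ − z₁.
Δz = 26200 − 8860.0 = 17340 m; Δz/H = 17340/13189 = 1.3147.
P₂ = 1150 × exp(−1.3147) = 1150 × 0.26855 = 308.83 hPa.

P ≈ 309 hPa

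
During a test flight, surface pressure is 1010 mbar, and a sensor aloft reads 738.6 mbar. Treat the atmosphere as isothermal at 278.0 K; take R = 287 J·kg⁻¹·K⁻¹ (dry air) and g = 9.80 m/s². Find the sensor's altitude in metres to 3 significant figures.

Scale height: H = RT/g = 287 × 278.0 / 9.80 = 8141.4 m.
Invert the barometric formula: z = H ln(P₀/P).
P₀/P = 1010/738.6 = 1.3675; ln(1.3675) = 0.31298.
z = 8141.4 × 0.31298 = 2548.1 m.

z ≈ 2550 m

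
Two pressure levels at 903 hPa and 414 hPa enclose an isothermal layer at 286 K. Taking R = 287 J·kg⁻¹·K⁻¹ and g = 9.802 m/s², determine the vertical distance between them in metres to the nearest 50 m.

Hypsometric equation: Δz = (R T̄/g) ln(P₁/P₂).
R T̄/g = 287 × 286 / 9.802 = 8374.0 m.
ln(903/414) = ln(2.1812) = 0.77988.
Δz = 8374.0 × 0.77988 = 6530.7 m.

Δz ≈ 6550 m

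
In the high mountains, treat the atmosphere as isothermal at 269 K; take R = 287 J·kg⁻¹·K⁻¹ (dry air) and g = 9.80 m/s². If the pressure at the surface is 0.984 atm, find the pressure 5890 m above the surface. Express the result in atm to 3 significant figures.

P ≈ 0.466 atm

Scale height: H = RT/g = 287 × 269 / 9.80 = 7877.9 m.
Barometric formula: P = P₀ exp(−z/H).
z/H = 5890.0/7877.9 = 0.74766; exp(−0.74766) = 0.47347.
P = 0.984 × 0.47347 = 0.46589 atm.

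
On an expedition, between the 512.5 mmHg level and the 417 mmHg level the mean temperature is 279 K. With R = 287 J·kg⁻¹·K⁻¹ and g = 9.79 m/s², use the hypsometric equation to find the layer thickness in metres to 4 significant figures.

Δz ≈ 1687 m

Hypsometric equation: Δz = (R T̄/g) ln(P₁/P₂).
R T̄/g = 287 × 279 / 9.79 = 8179.1 m.
ln(512.5/417) = ln(1.2290) = 0.20620.
Δz = 8179.1 × 0.20620 = 1686.5 m.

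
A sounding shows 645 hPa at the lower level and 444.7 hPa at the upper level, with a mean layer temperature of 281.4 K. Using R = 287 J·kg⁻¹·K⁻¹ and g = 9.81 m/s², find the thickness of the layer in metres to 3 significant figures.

Δz ≈ 3060 m

Hypsometric equation: Δz = (R T̄/g) ln(P₁/P₂).
R T̄/g = 287 × 281.4 / 9.81 = 8232.6 m.
ln(645/444.7) = ln(1.4504) = 0.37184.
Δz = 8232.6 × 0.37184 = 3061.2 m.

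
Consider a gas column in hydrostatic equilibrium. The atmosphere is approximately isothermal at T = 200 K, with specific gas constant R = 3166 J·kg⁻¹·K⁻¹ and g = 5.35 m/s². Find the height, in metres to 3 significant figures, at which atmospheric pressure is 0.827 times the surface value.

Scale height: H = RT/g = 3166 × 200 / 5.35 = 118360 m.
Set P/P₀ = exp(−z/H) = 0.827, so z = −H ln(0.827).
−ln(0.827) = 0.18995; z = 118360 × 0.18995 = 22482 m.

z ≈ 22500 m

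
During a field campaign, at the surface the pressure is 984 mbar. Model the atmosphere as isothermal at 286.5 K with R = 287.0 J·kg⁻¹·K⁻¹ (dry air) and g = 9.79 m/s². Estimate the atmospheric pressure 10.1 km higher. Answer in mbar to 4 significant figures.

Scale height: H = RT/g = 287.0 × 286.5 / 9.79 = 8398.9 m.
Barometric formula: P = P₀ exp(−z/H).
z/H = 10100/8398.9 = 1.2025; exp(−1.2025) = 0.30044.
P = 984 × 0.30044 = 295.63 mbar.

P ≈ 295.6 mbar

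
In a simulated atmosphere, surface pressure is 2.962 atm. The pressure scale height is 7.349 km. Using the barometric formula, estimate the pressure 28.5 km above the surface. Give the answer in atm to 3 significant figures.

P ≈ 0.0613 atm

Barometric formula: P = P₀ exp(−z/H).
z/H = 28500/7349.0 = 3.8781; exp(−3.8781) = 0.020690.
P = 2.962 × 0.020690 = 0.061284 atm.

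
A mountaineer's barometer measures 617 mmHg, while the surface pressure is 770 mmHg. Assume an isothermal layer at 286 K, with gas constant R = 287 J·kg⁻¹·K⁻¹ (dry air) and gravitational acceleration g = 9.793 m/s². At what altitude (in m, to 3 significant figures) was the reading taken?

z ≈ 1860 m

Scale height: H = RT/g = 287 × 286 / 9.793 = 8381.7 m.
Invert the barometric formula: z = H ln(P₀/P).
P₀/P = 770/617 = 1.2480; ln(1.2480) = 0.22154.
z = 8381.7 × 0.22154 = 1856.9 m.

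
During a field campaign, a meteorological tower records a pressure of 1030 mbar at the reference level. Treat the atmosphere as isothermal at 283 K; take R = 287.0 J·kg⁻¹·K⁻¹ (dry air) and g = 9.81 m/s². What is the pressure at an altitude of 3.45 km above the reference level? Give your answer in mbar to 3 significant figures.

Scale height: H = RT/g = 287.0 × 283 / 9.81 = 8279.4 m.
Barometric formula: P = P₀ exp(−z/H).
z/H = 3450.0/8279.4 = 0.41670; exp(−0.41670) = 0.65922.
P = 1030 × 0.65922 = 679.00 mbar.

P ≈ 679 mbar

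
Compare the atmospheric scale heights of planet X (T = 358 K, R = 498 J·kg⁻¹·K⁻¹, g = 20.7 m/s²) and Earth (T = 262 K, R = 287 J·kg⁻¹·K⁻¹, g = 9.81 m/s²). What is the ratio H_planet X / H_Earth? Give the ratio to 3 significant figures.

H_planet X/H_Earth ≈ 1.12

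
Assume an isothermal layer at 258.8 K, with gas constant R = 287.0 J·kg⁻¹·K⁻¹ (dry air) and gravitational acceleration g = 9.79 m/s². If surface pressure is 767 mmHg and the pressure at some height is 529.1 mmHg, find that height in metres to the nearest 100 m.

z ≈ 2800 m

Scale height: H = RT/g = 287.0 × 258.8 / 9.79 = 7586.9 m.
Invert the barometric formula: z = H ln(P₀/P).
P₀/P = 767/529.1 = 1.4496; ln(1.4496) = 0.37129.
z = 7586.9 × 0.37129 = 2816.9 m.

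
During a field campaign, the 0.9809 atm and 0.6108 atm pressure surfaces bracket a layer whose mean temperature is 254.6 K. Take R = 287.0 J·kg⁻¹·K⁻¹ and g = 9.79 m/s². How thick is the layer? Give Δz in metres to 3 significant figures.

Hypsometric equation: Δz = (R T̄/g) ln(P₁/P₂).
R T̄/g = 287.0 × 254.6 / 9.79 = 7463.8 m.
ln(0.9809/0.6108) = ln(1.6059) = 0.47368.
Δz = 7463.8 × 0.47368 = 3535.5 m.

Δz ≈ 3540 m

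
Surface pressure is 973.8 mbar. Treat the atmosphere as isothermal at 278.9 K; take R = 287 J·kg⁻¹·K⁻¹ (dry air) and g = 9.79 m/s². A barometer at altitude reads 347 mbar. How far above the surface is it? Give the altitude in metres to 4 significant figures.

z ≈ 8437 m

Scale height: H = RT/g = 287 × 278.9 / 9.79 = 8176.1 m.
Invert the barometric formula: z = H ln(P₀/P).
P₀/P = 973.8/347 = 2.8063; ln(2.8063) = 1.0319.
z = 8176.1 × 1.0319 = 8436.9 m.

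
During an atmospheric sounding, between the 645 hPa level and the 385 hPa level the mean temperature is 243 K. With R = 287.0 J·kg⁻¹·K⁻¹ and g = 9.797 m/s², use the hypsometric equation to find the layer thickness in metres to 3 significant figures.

Hypsometric equation: Δz = (R T̄/g) ln(P₁/P₂).
R T̄/g = 287.0 × 243 / 9.797 = 7118.6 m.
ln(645/385) = ln(1.6753) = 0.51599.
Δz = 7118.6 × 0.51599 = 3673.1 m.

Δz ≈ 3670 m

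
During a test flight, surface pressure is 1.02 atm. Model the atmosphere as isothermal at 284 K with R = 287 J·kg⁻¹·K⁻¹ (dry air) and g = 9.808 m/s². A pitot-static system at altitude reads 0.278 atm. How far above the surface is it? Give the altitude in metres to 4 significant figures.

z ≈ 10800 m

Scale height: H = RT/g = 287 × 284 / 9.808 = 8310.4 m.
Invert the barometric formula: z = H ln(P₀/P).
P₀/P = 1.02/0.278 = 3.6691; ln(3.6691) = 1.2999.
z = 8310.4 × 1.2999 = 10803 m.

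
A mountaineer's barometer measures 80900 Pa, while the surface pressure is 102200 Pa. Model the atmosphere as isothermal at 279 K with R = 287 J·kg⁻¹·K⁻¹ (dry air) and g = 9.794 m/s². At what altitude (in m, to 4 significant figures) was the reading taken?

Scale height: H = RT/g = 287 × 279 / 9.794 = 8175.7 m.
Invert the barometric formula: z = H ln(P₀/P).
P₀/P = 102200/80900 = 1.2633; ln(1.2633) = 0.23373.
z = 8175.7 × 0.23373 = 1910.9 m.

z ≈ 1911 m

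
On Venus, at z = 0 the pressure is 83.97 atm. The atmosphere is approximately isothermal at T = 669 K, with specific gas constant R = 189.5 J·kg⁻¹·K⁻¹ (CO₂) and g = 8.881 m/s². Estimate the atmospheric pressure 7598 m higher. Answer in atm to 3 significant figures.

Scale height: H = RT/g = 189.5 × 669 / 8.881 = 14275 m.
Barometric formula: P = P₀ exp(−z/H).
z/H = 7598.0/14275 = 0.53226; exp(−0.53226) = 0.58728.
P = 83.97 × 0.58728 = 49.314 atm.

P ≈ 49.3 atm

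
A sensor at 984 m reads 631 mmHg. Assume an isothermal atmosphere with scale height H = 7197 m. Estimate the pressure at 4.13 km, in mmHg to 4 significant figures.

Between two levels, P₂ = P₁ exp(−Δz/H) with Δz = z₂ − z₁.
Δz = 4130.0 − 984.00 = 3146.0 m; Δz/H = 3146.0/7197.0 = 0.43713.
P₂ = 631 × exp(−0.43713) = 631 × 0.64589 = 407.56 mmHg.

P ≈ 407.6 mmHg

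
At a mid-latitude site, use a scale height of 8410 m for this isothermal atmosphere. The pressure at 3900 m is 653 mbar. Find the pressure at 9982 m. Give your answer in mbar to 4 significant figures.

P ≈ 316.8 mbar

Between two levels, P₂ = P₁ exp(−Δz/H) with Δz = z₂ − z₁.
Δz = 9982.0 − 3900.0 = 6082.0 m; Δz/H = 6082.0/8410.0 = 0.72319.
P₂ = 653 × exp(−0.72319) = 653 × 0.48520 = 316.84 mbar.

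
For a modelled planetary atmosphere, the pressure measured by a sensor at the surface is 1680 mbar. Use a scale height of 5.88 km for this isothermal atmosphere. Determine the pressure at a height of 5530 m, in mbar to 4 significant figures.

P ≈ 655.9 mbar

Barometric formula: P = P₀ exp(−z/H).
z/H = 5530.0/5880.0 = 0.94048; exp(−0.94048) = 0.39044.
P = 1680 × 0.39044 = 655.94 mbar.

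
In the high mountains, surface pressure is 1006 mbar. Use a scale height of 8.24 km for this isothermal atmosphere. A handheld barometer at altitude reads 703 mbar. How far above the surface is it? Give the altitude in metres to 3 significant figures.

Invert the barometric formula: z = H ln(P₀/P).
P₀/P = 1006/703 = 1.4310; ln(1.4310) = 0.35837.
z = 8240.0 × 0.35837 = 2953.0 m.

z ≈ 2950 m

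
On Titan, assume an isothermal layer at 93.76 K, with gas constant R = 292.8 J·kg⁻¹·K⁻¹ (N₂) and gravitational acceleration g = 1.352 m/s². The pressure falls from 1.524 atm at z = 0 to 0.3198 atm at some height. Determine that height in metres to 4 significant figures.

z ≈ 31700 m

Scale height: H = RT/g = 292.8 × 93.76 / 1.352 = 20305 m.
Invert the barometric formula: z = H ln(P₀/P).
P₀/P = 1.524/0.3198 = 4.7655; ln(4.7655) = 1.5614.
z = 20305 × 1.5614 = 31704 m.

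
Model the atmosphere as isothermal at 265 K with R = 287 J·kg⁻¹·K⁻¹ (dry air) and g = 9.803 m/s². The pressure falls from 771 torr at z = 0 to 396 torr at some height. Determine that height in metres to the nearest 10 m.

z ≈ 5170 m

Scale height: H = RT/g = 287 × 265 / 9.803 = 7758.3 m.
Invert the barometric formula: z = H ln(P₀/P).
P₀/P = 771/396 = 1.9470; ln(1.9470) = 0.66629.
z = 7758.3 × 0.66629 = 5169.3 m.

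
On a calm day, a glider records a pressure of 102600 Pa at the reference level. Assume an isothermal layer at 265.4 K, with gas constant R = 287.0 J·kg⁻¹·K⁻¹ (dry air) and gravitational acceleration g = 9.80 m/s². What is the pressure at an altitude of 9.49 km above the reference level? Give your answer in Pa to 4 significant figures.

Scale height: H = RT/g = 287.0 × 265.4 / 9.80 = 7772.4 m.
Barometric formula: P = P₀ exp(−z/H).
z/H = 9490.0/7772.4 = 1.2210; exp(−1.2210) = 0.29494.
P = 102600 × 0.29494 = 30261 Pa.

P ≈ 30260 Pa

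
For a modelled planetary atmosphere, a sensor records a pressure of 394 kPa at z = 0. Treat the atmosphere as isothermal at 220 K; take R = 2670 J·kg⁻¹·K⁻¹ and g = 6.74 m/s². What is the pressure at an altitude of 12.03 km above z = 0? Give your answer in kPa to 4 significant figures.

P ≈ 343.2 kPa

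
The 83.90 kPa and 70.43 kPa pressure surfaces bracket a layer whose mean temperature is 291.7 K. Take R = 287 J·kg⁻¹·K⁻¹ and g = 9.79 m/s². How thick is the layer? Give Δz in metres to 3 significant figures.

Hypsometric equation: Δz = (R T̄/g) ln(P₁/P₂).
R T̄/g = 287 × 291.7 / 9.79 = 8551.4 m.
ln(83.90/70.43) = ln(1.1913) = 0.17505.
Δz = 8551.4 × 0.17505 = 1496.9 m.

Δz ≈ 1500 m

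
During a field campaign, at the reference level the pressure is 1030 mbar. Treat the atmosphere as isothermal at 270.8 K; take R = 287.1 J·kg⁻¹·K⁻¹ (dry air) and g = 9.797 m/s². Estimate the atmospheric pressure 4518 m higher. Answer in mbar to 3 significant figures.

P ≈ 583 mbar

Scale height: H = RT/g = 287.1 × 270.8 / 9.797 = 7935.8 m.
Barometric formula: P = P₀ exp(−z/H).
z/H = 4518.0/7935.8 = 0.56932; exp(−0.56932) = 0.56591.
P = 1030 × 0.56591 = 582.89 mbar.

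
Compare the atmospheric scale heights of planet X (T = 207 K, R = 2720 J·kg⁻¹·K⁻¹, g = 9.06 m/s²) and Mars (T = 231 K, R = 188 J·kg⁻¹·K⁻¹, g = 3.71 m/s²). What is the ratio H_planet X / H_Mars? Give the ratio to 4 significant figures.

H_planet X/H_Mars ≈ 5.309

H = RT/g for each body.
H_planet X = 2720 × 207 / 9.06 = 62146 m.
H_Mars = 188 × 231 / 3.71 = 11706 m.
H_planet X/H_Mars = 62146/11706 = 5.3089.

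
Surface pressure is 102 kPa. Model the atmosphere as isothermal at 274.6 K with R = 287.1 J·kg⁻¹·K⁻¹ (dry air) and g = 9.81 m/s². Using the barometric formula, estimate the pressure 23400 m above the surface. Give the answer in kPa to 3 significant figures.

Scale height: H = RT/g = 287.1 × 274.6 / 9.81 = 8036.5 m.
Barometric formula: P = P₀ exp(−z/H).
z/H = 23400/8036.5 = 2.9117; exp(−2.9117) = 0.054383.
P = 102 × 0.054383 = 5.5471 kPa.

P ≈ 5.55 kPa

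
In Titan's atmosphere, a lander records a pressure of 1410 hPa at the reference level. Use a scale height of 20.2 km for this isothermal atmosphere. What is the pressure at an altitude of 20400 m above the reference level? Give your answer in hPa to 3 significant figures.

P ≈ 514 hPa

Barometric formula: P = P₀ exp(−z/H).
z/H = 20400/20200 = 1.0099; exp(−1.0099) = 0.36426.
P = 1410 × 0.36426 = 513.61 hPa.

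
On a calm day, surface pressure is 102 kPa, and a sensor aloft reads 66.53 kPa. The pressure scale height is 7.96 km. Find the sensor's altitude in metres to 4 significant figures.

Invert the barometric formula: z = H ln(P₀/P).
P₀/P = 102/66.53 = 1.5331; ln(1.5331) = 0.42729.
z = 7960.0 × 0.42729 = 3401.2 m.

z ≈ 3401 m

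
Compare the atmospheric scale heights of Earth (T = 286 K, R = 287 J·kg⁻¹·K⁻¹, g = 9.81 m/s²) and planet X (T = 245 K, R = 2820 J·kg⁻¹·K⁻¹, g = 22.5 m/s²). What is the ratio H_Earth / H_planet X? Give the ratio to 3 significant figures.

H = RT/g for each body.
H_Earth = 287 × 286 / 9.81 = 8367.2 m.
H_planet X = 2820 × 245 / 22.5 = 30707 m.
H_Earth/H_planet X = 8367.2/30707 = 0.27249.

H_Earth/H_planet X ≈ 0.272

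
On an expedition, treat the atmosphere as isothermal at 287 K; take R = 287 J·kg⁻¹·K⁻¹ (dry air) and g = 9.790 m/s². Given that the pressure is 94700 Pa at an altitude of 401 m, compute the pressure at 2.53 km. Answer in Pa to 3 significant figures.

Scale height: H = RT/g = 287 × 287 / 9.790 = 8413.6 m.
Between two levels, P₂ = P₁ exp(−Δz/H) with Δz = z₂ − z₁.
Δz = 2530.0 − 401.00 = 2129.0 m; Δz/H = 2129.0/8413.6 = 0.25304.
P₂ = 94700 × exp(−0.25304) = 94700 × 0.77644 = 73529 Pa.

P ≈ 73500 Pa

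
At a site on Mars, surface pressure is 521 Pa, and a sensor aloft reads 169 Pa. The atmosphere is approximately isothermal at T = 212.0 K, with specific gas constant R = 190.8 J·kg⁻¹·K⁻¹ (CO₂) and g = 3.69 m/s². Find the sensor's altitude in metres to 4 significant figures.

Scale height: H = RT/g = 190.8 × 212.0 / 3.69 = 10962 m.
Invert the barometric formula: z = H ln(P₀/P).
P₀/P = 521/169 = 3.0828; ln(3.0828) = 1.1258.
z = 10962 × 1.1258 = 12341 m.

z ≈ 12340 m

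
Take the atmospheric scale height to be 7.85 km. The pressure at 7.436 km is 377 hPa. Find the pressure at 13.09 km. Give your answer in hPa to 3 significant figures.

P ≈ 183 hPa

Between two levels, P₂ = P₁ exp(−Δz/H) with Δz = z₂ − z₁.
Δz = 13090 − 7436.0 = 5654.0 m; Δz/H = 5654.0/7850.0 = 0.72025.
P₂ = 377 × exp(−0.72025) = 377 × 0.48663 = 183.46 hPa.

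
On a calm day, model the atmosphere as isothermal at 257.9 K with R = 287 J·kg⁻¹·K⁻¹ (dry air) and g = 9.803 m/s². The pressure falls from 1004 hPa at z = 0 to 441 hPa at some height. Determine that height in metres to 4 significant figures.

z ≈ 6212 m

Scale height: H = RT/g = 287 × 257.9 / 9.803 = 7550.5 m.
Invert the barometric formula: z = H ln(P₀/P).
P₀/P = 1004/441 = 2.2766; ln(2.2766) = 0.82268.
z = 7550.5 × 0.82268 = 6211.6 m.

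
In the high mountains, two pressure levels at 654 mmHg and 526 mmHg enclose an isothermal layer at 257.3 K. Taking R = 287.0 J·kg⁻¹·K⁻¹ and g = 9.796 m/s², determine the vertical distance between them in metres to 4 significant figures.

Δz ≈ 1642 m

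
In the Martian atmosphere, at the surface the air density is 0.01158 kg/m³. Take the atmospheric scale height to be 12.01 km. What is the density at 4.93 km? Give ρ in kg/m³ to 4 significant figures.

In an isothermal atmosphere, density decays like pressure: ρ = ρ₀ exp(−z/H).
z/H = 4930.0/12010 = 0.41049; exp(−0.41049) = 0.66333.
ρ = 0.01158 × 0.66333 = 0.0076814 kg/m³.

ρ ≈ 0.007681 kg/m³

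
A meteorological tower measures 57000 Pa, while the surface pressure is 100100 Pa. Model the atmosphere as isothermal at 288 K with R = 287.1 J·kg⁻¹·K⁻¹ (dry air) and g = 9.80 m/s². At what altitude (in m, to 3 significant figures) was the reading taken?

Scale height: H = RT/g = 287.1 × 288 / 9.80 = 8437.2 m.
Invert the barometric formula: z = H ln(P₀/P).
P₀/P = 100100/57000 = 1.7561; ln(1.7561) = 0.56310.
z = 8437.2 × 0.56310 = 4751.0 m.

z ≈ 4750 m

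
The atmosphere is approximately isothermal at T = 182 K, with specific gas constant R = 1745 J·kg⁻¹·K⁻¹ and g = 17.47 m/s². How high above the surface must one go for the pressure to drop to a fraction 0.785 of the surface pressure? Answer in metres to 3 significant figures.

Scale height: H = RT/g = 1745 × 182 / 17.47 = 18179 m.
Set P/P₀ = exp(−z/H) = 0.785, so z = −H ln(0.785).
−ln(0.785) = 0.24207; z = 18179 × 0.24207 = 4400.6 m.

z ≈ 4400 m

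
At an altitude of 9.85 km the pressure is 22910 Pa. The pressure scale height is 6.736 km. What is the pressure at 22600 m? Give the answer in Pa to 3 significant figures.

P ≈ 3450 Pa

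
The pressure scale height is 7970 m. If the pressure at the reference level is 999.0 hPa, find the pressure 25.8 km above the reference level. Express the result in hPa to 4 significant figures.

Barometric formula: P = P₀ exp(−z/H).
z/H = 25800/7970.0 = 3.2371; exp(−3.2371) = 0.039278.
P = 999.0 × 0.039278 = 39.239 hPa.

P ≈ 39.24 hPa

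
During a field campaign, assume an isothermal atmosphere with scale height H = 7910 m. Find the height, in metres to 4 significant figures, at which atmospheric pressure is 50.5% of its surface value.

Set P/P₀ = exp(−z/H) = 0.505, so z = −H ln(0.505).
−ln(0.505) = 0.68320; z = 7910.0 × 0.68320 = 5404.1 m.

z ≈ 5404 m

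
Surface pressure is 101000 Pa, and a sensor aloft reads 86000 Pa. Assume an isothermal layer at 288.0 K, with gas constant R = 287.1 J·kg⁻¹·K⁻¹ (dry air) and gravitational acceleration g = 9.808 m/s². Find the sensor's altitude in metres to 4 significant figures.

z ≈ 1355 m

Scale height: H = RT/g = 287.1 × 288.0 / 9.808 = 8430.3 m.
Invert the barometric formula: z = H ln(P₀/P).
P₀/P = 101000/86000 = 1.1744; ln(1.1744) = 0.16076.
z = 8430.3 × 0.16076 = 1355.3 m.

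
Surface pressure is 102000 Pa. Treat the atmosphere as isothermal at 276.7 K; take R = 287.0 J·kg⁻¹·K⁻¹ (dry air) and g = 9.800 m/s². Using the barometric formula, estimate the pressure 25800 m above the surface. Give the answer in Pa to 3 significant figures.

Scale height: H = RT/g = 287.0 × 276.7 / 9.800 = 8103.4 m.
Barometric formula: P = P₀ exp(−z/H).
z/H = 25800/8103.4 = 3.1838; exp(−3.1838) = 0.041428.
P = 102000 × 0.041428 = 4225.7 Pa.

P ≈ 4230 Pa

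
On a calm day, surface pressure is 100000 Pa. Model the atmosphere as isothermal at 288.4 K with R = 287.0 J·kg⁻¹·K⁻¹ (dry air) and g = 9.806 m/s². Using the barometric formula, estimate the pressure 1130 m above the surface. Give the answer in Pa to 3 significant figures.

Scale height: H = RT/g = 287.0 × 288.4 / 9.806 = 8440.8 m.
Barometric formula: P = P₀ exp(−z/H).
z/H = 1130.0/8440.8 = 0.13387; exp(−0.13387) = 0.87470.
P = 100000 × 0.87470 = 87470 Pa.

P ≈ 87500 Pa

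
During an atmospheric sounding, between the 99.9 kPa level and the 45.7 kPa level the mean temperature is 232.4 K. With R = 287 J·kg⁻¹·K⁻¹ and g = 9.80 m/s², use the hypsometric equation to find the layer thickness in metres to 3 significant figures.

Δz ≈ 5320 m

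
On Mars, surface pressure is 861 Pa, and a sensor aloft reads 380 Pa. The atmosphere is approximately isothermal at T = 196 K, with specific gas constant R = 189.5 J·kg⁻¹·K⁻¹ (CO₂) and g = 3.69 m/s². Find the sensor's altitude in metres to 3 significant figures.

Scale height: H = RT/g = 189.5 × 196 / 3.69 = 10066 m.
Invert the barometric formula: z = H ln(P₀/P).
P₀/P = 861/380 = 2.2658; ln(2.2658) = 0.81793.
z = 10066 × 0.81793 = 8233.3 m.

z ≈ 8230 m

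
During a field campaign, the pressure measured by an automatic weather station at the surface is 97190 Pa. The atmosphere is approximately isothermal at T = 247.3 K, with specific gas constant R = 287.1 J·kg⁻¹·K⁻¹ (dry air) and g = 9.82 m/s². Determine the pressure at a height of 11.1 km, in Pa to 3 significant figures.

P ≈ 20900 Pa

Scale height: H = RT/g = 287.1 × 247.3 / 9.82 = 7230.1 m.
Barometric formula: P = P₀ exp(−z/H).
z/H = 11100/7230.1 = 1.5352; exp(−1.5352) = 0.21541.
P = 97190 × 0.21541 = 20936 Pa.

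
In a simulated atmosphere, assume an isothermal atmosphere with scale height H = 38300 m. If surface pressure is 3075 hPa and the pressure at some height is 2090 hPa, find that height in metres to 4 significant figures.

Invert the barometric formula: z = H ln(P₀/P).
P₀/P = 3075/2090 = 1.4713; ln(1.4713) = 0.38615.
z = 38300 × 0.38615 = 14790 m.

z ≈ 14790 m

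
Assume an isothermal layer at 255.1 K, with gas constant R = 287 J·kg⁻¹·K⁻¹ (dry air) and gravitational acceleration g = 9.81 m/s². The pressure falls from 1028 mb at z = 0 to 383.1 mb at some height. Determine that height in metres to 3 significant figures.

z ≈ 7370 m

Scale height: H = RT/g = 287 × 255.1 / 9.81 = 7463.2 m.
Invert the barometric formula: z = H ln(P₀/P).
P₀/P = 1028/383.1 = 2.6834; ln(2.6834) = 0.98708.
z = 7463.2 × 0.98708 = 7366.8 m.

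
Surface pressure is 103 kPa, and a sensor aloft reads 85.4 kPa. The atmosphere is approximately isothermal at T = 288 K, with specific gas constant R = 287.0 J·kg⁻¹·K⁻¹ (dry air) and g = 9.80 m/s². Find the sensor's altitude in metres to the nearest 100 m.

Scale height: H = RT/g = 287.0 × 288 / 9.80 = 8434.3 m.
Invert the barometric formula: z = H ln(P₀/P).
P₀/P = 103/85.4 = 1.2061; ln(1.2061) = 0.18739.
z = 8434.3 × 0.18739 = 1580.5 m.

z ≈ 1600 m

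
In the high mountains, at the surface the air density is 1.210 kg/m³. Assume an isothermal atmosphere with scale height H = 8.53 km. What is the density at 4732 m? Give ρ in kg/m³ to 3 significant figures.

ρ ≈ 0.695 kg/m³

In an isothermal atmosphere, density decays like pressure: ρ = ρ₀ exp(−z/H).
z/H = 4732.0/8530.0 = 0.55475; exp(−0.55475) = 0.57422.
ρ = 1.210 × 0.57422 = 0.69481 kg/m³.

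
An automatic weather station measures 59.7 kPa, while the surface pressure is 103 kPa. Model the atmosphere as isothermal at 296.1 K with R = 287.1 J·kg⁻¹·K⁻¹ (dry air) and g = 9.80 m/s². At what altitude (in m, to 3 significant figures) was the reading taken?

Scale height: H = RT/g = 287.1 × 296.1 / 9.80 = 8674.5 m.
Invert the barometric formula: z = H ln(P₀/P).
P₀/P = 103/59.7 = 1.7253; ln(1.7253) = 0.54540.
z = 8674.5 × 0.54540 = 4731.1 m.

z ≈ 4730 m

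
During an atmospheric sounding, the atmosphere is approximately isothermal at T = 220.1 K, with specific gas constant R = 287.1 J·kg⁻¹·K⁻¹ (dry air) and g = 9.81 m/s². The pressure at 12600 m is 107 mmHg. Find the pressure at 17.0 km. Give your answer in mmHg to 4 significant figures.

P ≈ 54.04 mmHg

Scale height: H = RT/g = 287.1 × 220.1 / 9.81 = 6441.5 m.
Between two levels, P₂ = P₁ exp(−Δz/H) with Δz = z₂ − z₁.
Δz = 17000 − 12600 = 4400.0 m; Δz/H = 4400.0/6441.5 = 0.68307.
P₂ = 107 × exp(−0.68307) = 107 × 0.50506 = 54.041 mmHg.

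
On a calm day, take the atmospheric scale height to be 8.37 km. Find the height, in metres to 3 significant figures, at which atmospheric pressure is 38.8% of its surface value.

z ≈ 7920 m

Set P/P₀ = exp(−z/H) = 0.388, so z = −H ln(0.388).
−ln(0.388) = 0.94675; z = 8370.0 × 0.94675 = 7924.3 m.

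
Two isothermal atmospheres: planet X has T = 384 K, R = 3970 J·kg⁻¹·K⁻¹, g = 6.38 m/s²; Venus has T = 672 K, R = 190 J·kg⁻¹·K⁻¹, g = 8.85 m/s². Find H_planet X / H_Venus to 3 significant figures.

H_planet X/H_Venus ≈ 16.6

H = RT/g for each body.
H_planet X = 3970 × 384 / 6.38 = 238950 m.
H_Venus = 190 × 672 / 8.85 = 14427 m.
H_planet X/H_Venus = 238950/14427 = 16.563.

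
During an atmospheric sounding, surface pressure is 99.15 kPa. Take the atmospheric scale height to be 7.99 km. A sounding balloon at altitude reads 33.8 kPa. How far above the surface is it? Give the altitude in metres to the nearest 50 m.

Invert the barometric formula: z = H ln(P₀/P).
P₀/P = 99.15/33.8 = 2.9334; ln(2.9334) = 1.0762.
z = 7990.0 × 1.0762 = 8598.8 m.

z ≈ 8600 m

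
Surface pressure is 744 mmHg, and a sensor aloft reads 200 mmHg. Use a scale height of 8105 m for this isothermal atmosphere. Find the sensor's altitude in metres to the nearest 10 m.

Invert the barometric formula: z = H ln(P₀/P).
P₀/P = 744/200 = 3.7200; ln(3.7200) = 1.3137.
z = 8105.0 × 1.3137 = 10648 m.

z ≈ 10650 m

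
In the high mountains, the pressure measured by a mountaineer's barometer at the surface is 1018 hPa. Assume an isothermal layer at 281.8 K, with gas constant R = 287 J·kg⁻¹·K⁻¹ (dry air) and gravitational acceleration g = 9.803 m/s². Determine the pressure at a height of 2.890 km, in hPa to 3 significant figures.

P ≈ 717 hPa

Scale height: H = RT/g = 287 × 281.8 / 9.803 = 8250.2 m.
Barometric formula: P = P₀ exp(−z/H).
z/H = 2890.0/8250.2 = 0.35029; exp(−0.35029) = 0.70448.
P = 1018 × 0.70448 = 717.16 hPa.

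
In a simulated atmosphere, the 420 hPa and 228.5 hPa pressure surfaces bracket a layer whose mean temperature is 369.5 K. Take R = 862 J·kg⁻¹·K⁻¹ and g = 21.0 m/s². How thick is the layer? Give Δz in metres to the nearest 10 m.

Δz ≈ 9230 m

Hypsometric equation: Δz = (R T̄/g) ln(P₁/P₂).
R T̄/g = 862 × 369.5 / 21.0 = 15167 m.
ln(420/228.5) = ln(1.8381) = 0.60873.
Δz = 15167 × 0.60873 = 9232.6 m.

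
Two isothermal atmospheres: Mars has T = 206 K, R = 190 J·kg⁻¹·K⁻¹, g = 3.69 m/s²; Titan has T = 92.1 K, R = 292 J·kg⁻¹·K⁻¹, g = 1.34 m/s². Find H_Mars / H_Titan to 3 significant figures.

H_Mars/H_Titan ≈ 0.529

H = RT/g for each body.
H_Mars = 190 × 206 / 3.69 = 10607 m.
H_Titan = 292 × 92.1 / 1.34 = 20070 m.
H_Mars/H_Titan = 10607/20070 = 0.52850.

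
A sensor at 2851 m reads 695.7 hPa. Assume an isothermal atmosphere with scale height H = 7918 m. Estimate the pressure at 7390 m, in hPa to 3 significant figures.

P ≈ 392 hPa

Between two levels, P₂ = P₁ exp(−Δz/H) with Δz = z₂ − z₁.
Δz = 7390.0 − 2851.0 = 4539.0 m; Δz/H = 4539.0/7918.0 = 0.57325.
P₂ = 695.7 × exp(−0.57325) = 695.7 × 0.56369 = 392.16 hPa.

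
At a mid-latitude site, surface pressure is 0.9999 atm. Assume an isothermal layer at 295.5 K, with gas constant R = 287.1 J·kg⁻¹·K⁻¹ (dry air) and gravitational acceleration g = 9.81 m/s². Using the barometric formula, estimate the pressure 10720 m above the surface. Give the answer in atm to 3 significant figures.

P ≈ 0.289 atm

Scale height: H = RT/g = 287.1 × 295.5 / 9.81 = 8648.1 m.
Barometric formula: P = P₀ exp(−z/H).
z/H = 10720/8648.1 = 1.2396; exp(−1.2396) = 0.28950.
P = 0.9999 × 0.28950 = 0.28947 atm.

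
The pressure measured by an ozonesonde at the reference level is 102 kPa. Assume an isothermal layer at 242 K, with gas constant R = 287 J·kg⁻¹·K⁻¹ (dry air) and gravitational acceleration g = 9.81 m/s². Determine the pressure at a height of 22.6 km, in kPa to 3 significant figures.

P ≈ 4.19 kPa

Scale height: H = RT/g = 287 × 242 / 9.81 = 7079.9 m.
Barometric formula: P = P₀ exp(−z/H).
z/H = 22600/7079.9 = 3.1921; exp(−3.1921) = 0.041086.
P = 102 × 0.041086 = 4.1908 kPa.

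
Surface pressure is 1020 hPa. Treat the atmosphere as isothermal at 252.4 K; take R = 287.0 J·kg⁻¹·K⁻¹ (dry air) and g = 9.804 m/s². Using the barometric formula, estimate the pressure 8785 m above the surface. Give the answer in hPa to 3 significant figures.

P ≈ 311 hPa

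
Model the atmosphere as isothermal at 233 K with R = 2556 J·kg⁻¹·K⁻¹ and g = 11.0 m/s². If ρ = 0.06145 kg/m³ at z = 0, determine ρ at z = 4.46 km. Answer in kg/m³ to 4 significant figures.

ρ ≈ 0.05659 kg/m³

Scale height: H = RT/g = 2556 × 233 / 11.0 = 54141 m.
In an isothermal atmosphere, density decays like pressure: ρ = ρ₀ exp(−z/H).
z/H = 4460.0/54141 = 0.082377; exp(−0.082377) = 0.92092.
ρ = 0.06145 × 0.92092 = 0.056591 kg/m³.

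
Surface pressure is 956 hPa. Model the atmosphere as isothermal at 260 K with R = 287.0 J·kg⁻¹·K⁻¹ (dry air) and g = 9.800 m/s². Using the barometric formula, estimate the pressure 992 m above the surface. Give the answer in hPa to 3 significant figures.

P ≈ 839 hPa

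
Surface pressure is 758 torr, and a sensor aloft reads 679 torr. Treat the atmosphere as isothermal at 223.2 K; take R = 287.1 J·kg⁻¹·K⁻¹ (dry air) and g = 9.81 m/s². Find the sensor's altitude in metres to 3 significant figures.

Scale height: H = RT/g = 287.1 × 223.2 / 9.81 = 6532.2 m.
Invert the barometric formula: z = H ln(P₀/P).
P₀/P = 758/679 = 1.1163; ln(1.1163) = 0.11002.
z = 6532.2 × 0.11002 = 718.67 m.

z ≈ 719 m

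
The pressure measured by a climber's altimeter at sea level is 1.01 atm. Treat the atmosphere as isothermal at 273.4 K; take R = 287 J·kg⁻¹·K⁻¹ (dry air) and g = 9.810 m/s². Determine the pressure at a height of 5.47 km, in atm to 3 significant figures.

Scale height: H = RT/g = 287 × 273.4 / 9.810 = 7998.6 m.
Barometric formula: P = P₀ exp(−z/H).
z/H = 5470.0/7998.6 = 0.68387; exp(−0.68387) = 0.50466.
P = 1.01 × 0.50466 = 0.50971 atm.

P ≈ 0.510 atm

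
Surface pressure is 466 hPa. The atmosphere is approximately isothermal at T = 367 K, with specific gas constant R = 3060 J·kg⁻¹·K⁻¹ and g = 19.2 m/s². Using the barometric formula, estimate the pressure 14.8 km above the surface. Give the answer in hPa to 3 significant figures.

Scale height: H = RT/g = 3060 × 367 / 19.2 = 58491 m.
Barometric formula: P = P₀ exp(−z/H).
z/H = 14800/58491 = 0.25303; exp(−0.25303) = 0.77644.
P = 466 × 0.77644 = 361.82 hPa.

P ≈ 362 hPa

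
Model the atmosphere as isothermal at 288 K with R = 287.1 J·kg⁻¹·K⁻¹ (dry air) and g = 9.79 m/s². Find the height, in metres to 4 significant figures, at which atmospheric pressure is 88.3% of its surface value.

Scale height: H = RT/g = 287.1 × 288 / 9.79 = 8445.8 m.
Set P/P₀ = exp(−z/H) = 0.883, so z = −H ln(0.883).
−ln(0.883) = 0.12443; z = 8445.8 × 0.12443 = 1050.9 m.

z ≈ 1051 m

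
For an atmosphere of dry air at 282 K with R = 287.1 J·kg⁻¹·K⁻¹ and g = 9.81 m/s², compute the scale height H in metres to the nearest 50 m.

H ≈ 8250 m

The scale height of an isothermal atmosphere is H = RT/g.
H = 287.1 × 282 / 9.81 = 80962/9.81 = 8253.0 m.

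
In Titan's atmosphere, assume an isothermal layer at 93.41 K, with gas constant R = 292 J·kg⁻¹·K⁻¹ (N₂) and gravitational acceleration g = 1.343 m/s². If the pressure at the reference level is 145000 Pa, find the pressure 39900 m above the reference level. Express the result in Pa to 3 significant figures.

P ≈ 20300 Pa

Scale height: H = RT/g = 292 × 93.41 / 1.343 = 20310 m.
Barometric formula: P = P₀ exp(−z/H).
z/H = 39900/20310 = 1.9645; exp(−1.9645) = 0.14023.
P = 145000 × 0.14023 = 20333 Pa.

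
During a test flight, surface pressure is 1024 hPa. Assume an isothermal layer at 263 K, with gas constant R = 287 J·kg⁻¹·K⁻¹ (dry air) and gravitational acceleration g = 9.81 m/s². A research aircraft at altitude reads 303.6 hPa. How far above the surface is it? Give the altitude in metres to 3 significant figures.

z ≈ 9350 m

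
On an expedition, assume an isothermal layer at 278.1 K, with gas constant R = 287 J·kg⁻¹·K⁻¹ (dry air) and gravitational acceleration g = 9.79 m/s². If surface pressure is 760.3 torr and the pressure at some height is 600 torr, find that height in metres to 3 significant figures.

Scale height: H = RT/g = 287 × 278.1 / 9.79 = 8152.7 m.
Invert the barometric formula: z = H ln(P₀/P).
P₀/P = 760.3/600 = 1.2672; ln(1.2672) = 0.23681.
z = 8152.7 × 0.23681 = 1930.6 m.

z ≈ 1930 m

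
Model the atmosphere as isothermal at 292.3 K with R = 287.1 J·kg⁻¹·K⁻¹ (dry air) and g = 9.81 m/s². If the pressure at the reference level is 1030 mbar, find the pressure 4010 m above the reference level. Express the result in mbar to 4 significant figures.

Scale height: H = RT/g = 287.1 × 292.3 / 9.81 = 8554.5 m.
Barometric formula: P = P₀ exp(−z/H).
z/H = 4010.0/8554.5 = 0.46876; exp(−0.46876) = 0.62578.
P = 1030 × 0.62578 = 644.55 mbar.

P ≈ 644.6 mbar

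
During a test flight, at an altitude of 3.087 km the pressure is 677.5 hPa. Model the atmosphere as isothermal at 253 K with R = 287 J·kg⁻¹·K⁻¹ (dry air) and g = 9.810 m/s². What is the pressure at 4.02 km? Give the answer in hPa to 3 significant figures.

P ≈ 597 hPa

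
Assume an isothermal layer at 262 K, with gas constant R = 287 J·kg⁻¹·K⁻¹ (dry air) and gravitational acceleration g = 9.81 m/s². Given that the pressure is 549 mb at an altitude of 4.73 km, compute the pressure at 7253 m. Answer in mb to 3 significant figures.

P ≈ 395 mb

Scale height: H = RT/g = 287 × 262 / 9.81 = 7665.0 m.
Between two levels, P₂ = P₁ exp(−Δz/H) with Δz = z₂ − z₁.
Δz = 7253.0 − 4730.0 = 2523.0 m; Δz/H = 2523.0/7665.0 = 0.32916.
P₂ = 549 × exp(−0.32916) = 549 × 0.71953 = 395.02 mb.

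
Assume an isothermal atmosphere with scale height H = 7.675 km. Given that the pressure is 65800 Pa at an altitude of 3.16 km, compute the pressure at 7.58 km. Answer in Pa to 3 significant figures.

Between two levels, P₂ = P₁ exp(−Δz/H) with Δz = z₂ − z₁.
Δz = 7580.0 − 3160.0 = 4420.0 m; Δz/H = 4420.0/7675.0 = 0.57590.
P₂ = 65800 × exp(−0.57590) = 65800 × 0.56220 = 36993 Pa.

P ≈ 37000 Pa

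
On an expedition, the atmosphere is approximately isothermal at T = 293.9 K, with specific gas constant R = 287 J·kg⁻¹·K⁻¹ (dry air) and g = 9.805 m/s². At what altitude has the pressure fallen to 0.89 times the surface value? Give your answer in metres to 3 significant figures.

z ≈ 1000 m

Scale height: H = RT/g = 287 × 293.9 / 9.805 = 8602.7 m.
Set P/P₀ = exp(−z/H) = 0.89, so z = −H ln(0.89).
−ln(0.89) = 0.11653; z = 8602.7 × 0.11653 = 1002.5 m.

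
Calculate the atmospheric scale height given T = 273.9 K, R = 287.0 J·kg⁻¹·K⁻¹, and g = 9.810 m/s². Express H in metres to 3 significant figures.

The scale height of an isothermal atmosphere is H = RT/g.
H = 287.0 × 273.9 / 9.810 = 78609/9.810 = 8013.1 m.

H ≈ 8010 m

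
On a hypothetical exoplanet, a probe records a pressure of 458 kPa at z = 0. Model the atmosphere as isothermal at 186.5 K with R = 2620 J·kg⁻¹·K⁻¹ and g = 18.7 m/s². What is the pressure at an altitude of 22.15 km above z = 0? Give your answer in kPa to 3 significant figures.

P ≈ 196 kPa

Scale height: H = RT/g = 2620 × 186.5 / 18.7 = 26130 m.
Barometric formula: P = P₀ exp(−z/H).
z/H = 22150/26130 = 0.84768; exp(−0.84768) = 0.42841.
P = 458 × 0.42841 = 196.21 kPa.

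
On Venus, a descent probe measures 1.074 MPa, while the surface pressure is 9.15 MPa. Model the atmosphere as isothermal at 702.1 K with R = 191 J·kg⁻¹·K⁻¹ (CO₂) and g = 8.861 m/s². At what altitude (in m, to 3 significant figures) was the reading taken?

z ≈ 32400 m

Scale height: H = RT/g = 191 × 702.1 / 8.861 = 15134 m.
Invert the barometric formula: z = H ln(P₀/P).
P₀/P = 9.15/1.074 = 8.5196; ln(8.5196) = 2.1424.
z = 15134 × 2.1424 = 32423 m.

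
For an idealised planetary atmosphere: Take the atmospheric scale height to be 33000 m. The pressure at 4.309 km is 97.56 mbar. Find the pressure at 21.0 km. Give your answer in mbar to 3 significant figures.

Between two levels, P₂ = P₁ exp(−Δz/H) with Δz = z₂ − z₁.
Δz = 21000 − 4309.0 = 16691 m; Δz/H = 16691/33000 = 0.50579.
P₂ = 97.56 × exp(−0.50579) = 97.56 × 0.60303 = 58.832 mbar.

P ≈ 58.8 mbar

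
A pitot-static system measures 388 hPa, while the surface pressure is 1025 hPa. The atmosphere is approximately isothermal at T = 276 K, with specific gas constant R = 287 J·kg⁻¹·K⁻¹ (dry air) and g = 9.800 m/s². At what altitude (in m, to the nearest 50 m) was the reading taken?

z ≈ 7850 m

Scale height: H = RT/g = 287 × 276 / 9.800 = 8082.9 m.
Invert the barometric formula: z = H ln(P₀/P).
P₀/P = 1025/388 = 2.6418; ln(2.6418) = 0.97146.
z = 8082.9 × 0.97146 = 7852.2 m.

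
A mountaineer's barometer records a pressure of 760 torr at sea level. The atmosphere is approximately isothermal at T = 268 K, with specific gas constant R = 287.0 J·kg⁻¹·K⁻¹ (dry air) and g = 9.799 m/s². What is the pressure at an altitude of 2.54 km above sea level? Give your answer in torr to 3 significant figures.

Scale height: H = RT/g = 287.0 × 268 / 9.799 = 7849.4 m.
Barometric formula: P = P₀ exp(−z/H).
z/H = 2540.0/7849.4 = 0.32359; exp(−0.32359) = 0.72355.
P = 760 × 0.72355 = 549.90 torr.

P ≈ 550 torr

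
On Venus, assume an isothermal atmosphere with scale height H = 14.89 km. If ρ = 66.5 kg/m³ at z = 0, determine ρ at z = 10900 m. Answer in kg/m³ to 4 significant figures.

ρ ≈ 31.98 kg/m³

In an isothermal atmosphere, density decays like pressure: ρ = ρ₀ exp(−z/H).
z/H = 10900/14890 = 0.73203; exp(−0.73203) = 0.48093.
ρ = 66.5 × 0.48093 = 31.982 kg/m³.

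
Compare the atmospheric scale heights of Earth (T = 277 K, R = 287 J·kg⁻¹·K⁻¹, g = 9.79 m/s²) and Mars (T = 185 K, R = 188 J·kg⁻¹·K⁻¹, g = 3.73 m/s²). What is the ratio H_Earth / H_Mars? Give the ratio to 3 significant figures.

H = RT/g for each body.
H_Earth = 287 × 277 / 9.79 = 8120.4 m.
H_Mars = 188 × 185 / 3.73 = 9324.4 m.
H_Earth/H_Mars = 8120.4/9324.4 = 0.87088.

H_Earth/H_Mars ≈ 0.871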